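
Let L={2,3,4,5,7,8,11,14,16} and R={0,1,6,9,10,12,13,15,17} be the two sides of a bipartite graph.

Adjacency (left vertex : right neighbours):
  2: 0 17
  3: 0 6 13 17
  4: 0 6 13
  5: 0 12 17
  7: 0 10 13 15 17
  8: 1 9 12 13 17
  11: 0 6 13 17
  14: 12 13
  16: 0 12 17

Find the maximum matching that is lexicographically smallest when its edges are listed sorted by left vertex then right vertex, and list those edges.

|M| = 7 (so the lex-smallest maximum matching has 7 edges)
process left vertices in ascending order; for each, take the smallest-labelled available neighbour that still permits 7 edges overall, or leave it unmatched if none does
lex-smallest matching: {2-0, 3-6, 4-13, 5-12, 7-10, 8-1, 11-17}

Lex-smallest maximum matching: {(2,0), (3,6), (4,13), (5,12), (7,10), (8,1), (11,17)}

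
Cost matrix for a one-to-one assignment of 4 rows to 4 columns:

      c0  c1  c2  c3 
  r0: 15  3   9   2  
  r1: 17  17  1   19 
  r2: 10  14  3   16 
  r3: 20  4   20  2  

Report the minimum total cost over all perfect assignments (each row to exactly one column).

optimal assignment: row0→col1 (cost 3), row1→col2 (cost 1), row2→col0 (cost 10), row3→col3 (cost 2)
total = 3 + 1 + 10 + 2 = 16

Minimum assignment cost: 16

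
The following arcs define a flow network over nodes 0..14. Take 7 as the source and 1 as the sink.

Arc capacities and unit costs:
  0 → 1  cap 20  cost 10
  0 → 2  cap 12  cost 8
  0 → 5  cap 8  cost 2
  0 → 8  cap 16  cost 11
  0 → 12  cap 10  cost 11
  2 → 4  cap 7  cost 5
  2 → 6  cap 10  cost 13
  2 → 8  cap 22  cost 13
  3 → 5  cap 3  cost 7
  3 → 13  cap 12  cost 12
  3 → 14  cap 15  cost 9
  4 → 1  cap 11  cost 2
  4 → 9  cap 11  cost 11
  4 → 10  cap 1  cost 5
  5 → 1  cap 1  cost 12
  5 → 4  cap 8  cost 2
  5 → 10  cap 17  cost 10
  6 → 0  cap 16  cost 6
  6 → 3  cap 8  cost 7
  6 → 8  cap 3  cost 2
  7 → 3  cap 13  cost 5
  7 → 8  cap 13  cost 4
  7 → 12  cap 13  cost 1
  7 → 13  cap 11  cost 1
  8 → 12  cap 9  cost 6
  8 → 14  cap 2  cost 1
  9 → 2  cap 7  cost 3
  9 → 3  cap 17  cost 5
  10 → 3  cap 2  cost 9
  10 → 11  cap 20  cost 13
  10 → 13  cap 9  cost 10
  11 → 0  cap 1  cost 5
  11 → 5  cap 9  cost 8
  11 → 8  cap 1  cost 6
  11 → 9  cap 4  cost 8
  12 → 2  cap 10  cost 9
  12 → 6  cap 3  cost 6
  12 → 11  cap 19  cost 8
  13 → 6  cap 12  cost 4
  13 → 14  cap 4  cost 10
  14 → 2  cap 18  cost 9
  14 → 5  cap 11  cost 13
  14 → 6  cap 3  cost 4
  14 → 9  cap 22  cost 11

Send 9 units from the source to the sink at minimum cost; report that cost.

shortest-cost path #1: 7→3→5→4→1 push 3 @ unit cost 16 (adds 48)
shortest-cost path #2: 7→12→2→4→1 push 6 @ unit cost 17 (adds 102)
total cost = 150

Minimum cost for 9 units: 150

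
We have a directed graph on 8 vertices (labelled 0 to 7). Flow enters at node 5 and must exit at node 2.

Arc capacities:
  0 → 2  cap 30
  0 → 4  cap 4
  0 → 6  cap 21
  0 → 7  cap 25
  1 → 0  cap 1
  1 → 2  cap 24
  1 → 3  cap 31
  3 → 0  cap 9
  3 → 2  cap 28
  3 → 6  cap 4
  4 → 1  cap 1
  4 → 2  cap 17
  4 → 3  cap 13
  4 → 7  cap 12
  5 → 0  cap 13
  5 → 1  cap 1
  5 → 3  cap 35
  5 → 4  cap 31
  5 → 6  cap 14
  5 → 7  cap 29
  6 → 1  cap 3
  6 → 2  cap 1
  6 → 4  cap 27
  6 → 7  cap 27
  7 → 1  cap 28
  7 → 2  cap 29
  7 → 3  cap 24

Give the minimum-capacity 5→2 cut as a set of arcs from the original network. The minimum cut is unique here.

augment #1: 5→0→2 push 13
augment #2: 5→1→2 push 1
augment #3: 5→3→2 push 28
augment #4: 5→4→2 push 17
augment #5: 5→6→2 push 1
augment #6: 5→7→2 push 29
augment #7: 5→3→0→2 push 7
augment #8: 5→4→1→2 push 1
augment #9: 5→6→1→2 push 3
augment #10: 5→4→3→0→2 push 2
augment #11: 5→4→7→1→2 push 11
augment #12: 5→6→7→1→2 push 8
augment #13: 5→6→7→1→0→2 push 1
max flow = 122; residual-reachable set from 5 gives S-side
cut edges (S→T): {(1,0), (1,2), (3,0), (3,2), (4,2), (5,0), (6,2), (7,2)} total cap 122

Min-cut arcs: {(1,0), (1,2), (3,0), (3,2), (4,2), (5,0), (6,2), (7,2)} (total capacity 122)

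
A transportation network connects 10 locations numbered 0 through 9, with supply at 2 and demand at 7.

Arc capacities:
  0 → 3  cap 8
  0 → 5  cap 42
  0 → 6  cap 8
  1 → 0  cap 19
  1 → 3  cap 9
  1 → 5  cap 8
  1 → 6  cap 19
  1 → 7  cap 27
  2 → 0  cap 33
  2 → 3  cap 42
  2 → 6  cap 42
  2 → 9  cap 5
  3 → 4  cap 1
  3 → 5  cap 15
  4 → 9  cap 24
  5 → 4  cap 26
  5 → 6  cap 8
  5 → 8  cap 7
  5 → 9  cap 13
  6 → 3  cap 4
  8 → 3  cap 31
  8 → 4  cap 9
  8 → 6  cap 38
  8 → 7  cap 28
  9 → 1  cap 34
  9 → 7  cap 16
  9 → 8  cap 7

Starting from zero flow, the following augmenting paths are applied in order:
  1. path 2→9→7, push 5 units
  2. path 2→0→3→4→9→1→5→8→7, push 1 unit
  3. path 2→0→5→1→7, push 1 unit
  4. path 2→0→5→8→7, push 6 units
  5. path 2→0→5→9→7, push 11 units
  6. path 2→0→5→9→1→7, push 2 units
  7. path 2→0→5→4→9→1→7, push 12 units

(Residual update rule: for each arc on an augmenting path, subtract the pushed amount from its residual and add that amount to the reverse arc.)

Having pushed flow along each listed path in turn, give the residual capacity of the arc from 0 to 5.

after path 1 (2→9→7, push 5): res(0,5)=42
after path 2 (2→0→3→4→9→1→5→8→7, push 1): res(0,5)=42
after path 3 (2→0→5→1→7, push 1): res(0,5)=41
after path 4 (2→0→5→8→7, push 6): res(0,5)=35
after path 5 (2→0→5→9→7, push 11): res(0,5)=24
after path 6 (2→0→5→9→1→7, push 2): res(0,5)=22
after path 7 (2→0→5→4→9→1→7, push 12): res(0,5)=10

Residual capacity of (0,5): 10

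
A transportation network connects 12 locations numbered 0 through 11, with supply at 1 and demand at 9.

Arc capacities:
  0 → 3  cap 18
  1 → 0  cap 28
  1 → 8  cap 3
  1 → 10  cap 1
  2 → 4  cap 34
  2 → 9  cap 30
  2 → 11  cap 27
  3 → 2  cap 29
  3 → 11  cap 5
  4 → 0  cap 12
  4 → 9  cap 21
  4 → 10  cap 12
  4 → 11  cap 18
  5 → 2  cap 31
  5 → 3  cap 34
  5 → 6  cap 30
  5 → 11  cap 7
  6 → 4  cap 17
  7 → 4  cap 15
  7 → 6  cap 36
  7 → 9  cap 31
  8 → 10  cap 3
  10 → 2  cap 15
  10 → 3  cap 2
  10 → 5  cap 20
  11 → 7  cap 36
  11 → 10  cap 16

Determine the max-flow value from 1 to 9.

Maximum flow value: 22

augment #1: 1→10→2→9 bottleneck 1, total now 1
augment #2: 1→0→3→2→9 bottleneck 18, total now 19
augment #3: 1→8→10→2→9 bottleneck 3, total now 22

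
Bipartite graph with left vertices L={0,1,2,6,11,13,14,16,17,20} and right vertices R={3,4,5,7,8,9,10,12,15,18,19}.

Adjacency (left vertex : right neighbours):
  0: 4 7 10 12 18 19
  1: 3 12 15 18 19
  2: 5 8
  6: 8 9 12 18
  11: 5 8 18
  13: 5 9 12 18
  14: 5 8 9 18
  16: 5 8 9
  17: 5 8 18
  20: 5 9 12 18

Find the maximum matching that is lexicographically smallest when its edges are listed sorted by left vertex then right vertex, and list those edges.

|M| = 7 (so the lex-smallest maximum matching has 7 edges)
process left vertices in ascending order; for each, take the smallest-labelled available neighbour that still permits 7 edges overall, or leave it unmatched if none does
lex-smallest matching: {0-4, 1-3, 2-5, 6-8, 11-18, 13-9, 20-12}

Lex-smallest maximum matching: {(0,4), (1,3), (2,5), (6,8), (11,18), (13,9), (20,12)}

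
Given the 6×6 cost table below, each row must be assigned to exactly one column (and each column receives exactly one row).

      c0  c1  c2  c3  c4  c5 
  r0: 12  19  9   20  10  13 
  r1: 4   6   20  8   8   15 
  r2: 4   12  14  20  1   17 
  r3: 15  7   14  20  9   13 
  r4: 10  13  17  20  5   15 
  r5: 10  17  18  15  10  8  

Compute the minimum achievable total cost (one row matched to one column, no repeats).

optimal assignment: row0→col2 (cost 9), row1→col3 (cost 8), row2→col0 (cost 4), row3→col1 (cost 7), row4→col4 (cost 5), row5→col5 (cost 8)
total = 9 + 8 + 4 + 7 + 5 + 8 = 41

Minimum assignment cost: 41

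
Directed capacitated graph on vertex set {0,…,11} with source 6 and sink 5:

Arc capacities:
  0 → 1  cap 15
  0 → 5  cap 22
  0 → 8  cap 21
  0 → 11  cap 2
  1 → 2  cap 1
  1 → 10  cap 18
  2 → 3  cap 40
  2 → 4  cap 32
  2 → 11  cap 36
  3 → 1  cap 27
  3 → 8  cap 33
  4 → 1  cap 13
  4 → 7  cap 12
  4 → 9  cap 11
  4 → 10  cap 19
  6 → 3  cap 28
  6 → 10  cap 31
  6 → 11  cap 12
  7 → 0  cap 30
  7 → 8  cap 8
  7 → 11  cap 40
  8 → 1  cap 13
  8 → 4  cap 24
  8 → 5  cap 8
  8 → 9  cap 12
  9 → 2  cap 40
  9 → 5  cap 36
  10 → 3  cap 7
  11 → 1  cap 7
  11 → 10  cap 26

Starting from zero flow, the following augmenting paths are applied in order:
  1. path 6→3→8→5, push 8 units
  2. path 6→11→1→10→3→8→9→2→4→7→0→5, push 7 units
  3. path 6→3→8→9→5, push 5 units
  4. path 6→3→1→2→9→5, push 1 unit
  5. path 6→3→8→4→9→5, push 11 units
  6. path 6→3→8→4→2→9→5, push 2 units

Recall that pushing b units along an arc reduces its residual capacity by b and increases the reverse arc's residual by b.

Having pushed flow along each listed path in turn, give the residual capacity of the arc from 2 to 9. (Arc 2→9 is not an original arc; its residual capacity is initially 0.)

Residual capacity of (2,9): 4

after path 1 (6→3→8→5, push 8): res(2,9)=0
after path 2 (6→11→1→10→3→8→9→2→4→7→0→5, push 7): res(2,9)=7
after path 3 (6→3→8→9→5, push 5): res(2,9)=7
after path 4 (6→3→1→2→9→5, push 1): res(2,9)=6
after path 5 (6→3→8→4→9→5, push 11): res(2,9)=6
after path 6 (6→3→8→4→2→9→5, push 2): res(2,9)=4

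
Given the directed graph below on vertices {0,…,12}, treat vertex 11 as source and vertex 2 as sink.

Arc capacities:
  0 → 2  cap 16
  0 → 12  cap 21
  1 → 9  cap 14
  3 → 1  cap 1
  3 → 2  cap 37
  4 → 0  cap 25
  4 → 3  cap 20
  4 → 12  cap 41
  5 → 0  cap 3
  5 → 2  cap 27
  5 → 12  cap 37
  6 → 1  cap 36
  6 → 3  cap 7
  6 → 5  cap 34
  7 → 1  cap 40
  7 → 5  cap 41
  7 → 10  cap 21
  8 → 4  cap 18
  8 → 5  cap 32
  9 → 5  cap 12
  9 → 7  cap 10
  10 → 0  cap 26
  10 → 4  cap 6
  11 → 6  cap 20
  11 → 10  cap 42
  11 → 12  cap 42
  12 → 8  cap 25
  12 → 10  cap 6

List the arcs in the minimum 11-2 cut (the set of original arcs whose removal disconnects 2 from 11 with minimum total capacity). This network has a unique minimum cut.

augment #1: 11→6→3→2 push 7
augment #2: 11→6→5→2 push 13
augment #3: 11→10→0→2 push 16
augment #4: 11→10→4→3→2 push 6
augment #5: 11→12→8→5→2 push 14
augment #6: 11→12→8→4→3→2 push 11
max flow = 67; residual-reachable set from 11 gives S-side
cut edges (S→T): {(0,2), (10,4), (11,6), (12,8)} total cap 67

Min-cut arcs: {(0,2), (10,4), (11,6), (12,8)} (total capacity 67)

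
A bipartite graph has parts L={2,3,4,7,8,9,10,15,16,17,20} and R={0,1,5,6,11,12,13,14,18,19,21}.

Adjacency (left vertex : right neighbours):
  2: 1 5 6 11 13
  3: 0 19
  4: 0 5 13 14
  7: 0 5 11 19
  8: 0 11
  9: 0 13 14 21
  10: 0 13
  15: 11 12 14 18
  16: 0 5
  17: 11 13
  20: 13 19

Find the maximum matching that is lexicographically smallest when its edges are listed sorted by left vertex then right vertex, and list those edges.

Lex-smallest maximum matching: {(2,1), (3,0), (4,14), (7,5), (8,11), (9,21), (10,13), (15,12), (20,19)}

|M| = 9 (so the lex-smallest maximum matching has 9 edges)
process left vertices in ascending order; for each, take the smallest-labelled available neighbour that still permits 9 edges overall, or leave it unmatched if none does
lex-smallest matching: {2-1, 3-0, 4-14, 7-5, 8-11, 9-21, 10-13, 15-12, 20-19}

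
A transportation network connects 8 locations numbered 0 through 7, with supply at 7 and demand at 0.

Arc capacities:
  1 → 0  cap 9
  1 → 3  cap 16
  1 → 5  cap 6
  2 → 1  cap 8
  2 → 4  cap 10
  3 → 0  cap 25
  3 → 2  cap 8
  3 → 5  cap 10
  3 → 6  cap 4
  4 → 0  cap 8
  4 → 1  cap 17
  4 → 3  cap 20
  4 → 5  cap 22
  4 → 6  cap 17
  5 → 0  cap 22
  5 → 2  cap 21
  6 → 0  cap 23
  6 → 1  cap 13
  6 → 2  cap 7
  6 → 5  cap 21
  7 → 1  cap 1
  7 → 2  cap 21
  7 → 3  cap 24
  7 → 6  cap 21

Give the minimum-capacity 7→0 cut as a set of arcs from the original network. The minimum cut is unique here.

augment #1: 7→1→0 push 1
augment #2: 7→3→0 push 24
augment #3: 7→6→0 push 21
augment #4: 7→2→1→0 push 8
augment #5: 7→2→4→0 push 8
augment #6: 7→2→4→3→0 push 1
augment #7: 7→2→4→5→0 push 1
max flow = 64; residual-reachable set from 7 gives S-side
cut edges (S→T): {(2,1), (2,4), (7,1), (7,3), (7,6)} total cap 64

Min-cut arcs: {(2,1), (2,4), (7,1), (7,3), (7,6)} (total capacity 64)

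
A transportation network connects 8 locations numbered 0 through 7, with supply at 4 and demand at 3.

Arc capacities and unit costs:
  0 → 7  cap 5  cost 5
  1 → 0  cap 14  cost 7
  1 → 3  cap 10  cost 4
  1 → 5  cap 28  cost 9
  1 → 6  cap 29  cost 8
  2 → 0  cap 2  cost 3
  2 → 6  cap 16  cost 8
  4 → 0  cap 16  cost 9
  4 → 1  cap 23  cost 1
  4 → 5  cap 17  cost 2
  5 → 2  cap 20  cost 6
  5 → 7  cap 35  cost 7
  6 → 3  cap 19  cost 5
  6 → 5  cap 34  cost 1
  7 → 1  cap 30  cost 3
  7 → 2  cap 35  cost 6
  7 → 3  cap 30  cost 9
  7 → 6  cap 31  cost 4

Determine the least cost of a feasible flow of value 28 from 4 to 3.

shortest-cost path #1: 4→1→3 push 10 @ unit cost 5 (adds 50)
shortest-cost path #2: 4→1→6→3 push 13 @ unit cost 14 (adds 182)
shortest-cost path #3: 4→5→7→3 push 5 @ unit cost 18 (adds 90)
total cost = 322

Minimum cost for 28 units: 322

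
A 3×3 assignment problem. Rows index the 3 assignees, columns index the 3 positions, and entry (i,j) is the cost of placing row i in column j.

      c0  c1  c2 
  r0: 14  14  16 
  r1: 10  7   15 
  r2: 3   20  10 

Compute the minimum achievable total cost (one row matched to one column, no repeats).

optimal assignment: row0→col2 (cost 16), row1→col1 (cost 7), row2→col0 (cost 3)
total = 16 + 7 + 3 = 26

Minimum assignment cost: 26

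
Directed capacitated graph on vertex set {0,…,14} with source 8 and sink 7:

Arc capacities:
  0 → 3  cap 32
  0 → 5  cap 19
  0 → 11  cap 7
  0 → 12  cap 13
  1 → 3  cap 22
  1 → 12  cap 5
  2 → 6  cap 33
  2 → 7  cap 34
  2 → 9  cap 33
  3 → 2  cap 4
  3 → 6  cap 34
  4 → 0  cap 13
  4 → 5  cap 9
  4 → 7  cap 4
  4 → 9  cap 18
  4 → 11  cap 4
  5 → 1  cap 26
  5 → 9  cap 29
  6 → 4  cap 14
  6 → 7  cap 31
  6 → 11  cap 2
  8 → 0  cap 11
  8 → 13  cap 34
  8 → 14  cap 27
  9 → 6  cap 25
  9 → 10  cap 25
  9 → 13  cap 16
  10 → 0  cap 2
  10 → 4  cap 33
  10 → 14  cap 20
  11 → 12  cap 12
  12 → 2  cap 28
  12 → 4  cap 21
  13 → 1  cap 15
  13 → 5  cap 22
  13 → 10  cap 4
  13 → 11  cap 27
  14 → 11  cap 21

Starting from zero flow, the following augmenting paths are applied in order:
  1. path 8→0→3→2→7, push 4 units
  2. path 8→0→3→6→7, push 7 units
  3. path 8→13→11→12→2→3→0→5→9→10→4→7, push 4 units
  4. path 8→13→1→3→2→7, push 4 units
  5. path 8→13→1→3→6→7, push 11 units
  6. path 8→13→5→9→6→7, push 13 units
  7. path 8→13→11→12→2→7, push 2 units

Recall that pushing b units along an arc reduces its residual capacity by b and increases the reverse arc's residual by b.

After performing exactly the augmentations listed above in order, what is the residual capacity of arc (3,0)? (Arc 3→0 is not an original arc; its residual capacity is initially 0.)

Residual capacity of (3,0): 7

after path 1 (8→0→3→2→7, push 4): res(3,0)=4
after path 2 (8→0→3→6→7, push 7): res(3,0)=11
after path 3 (8→13→11→12→2→3→0→5→9→10→4→7, push 4): res(3,0)=7
after path 4 (8→13→1→3→2→7, push 4): res(3,0)=7
after path 5 (8→13→1→3→6→7, push 11): res(3,0)=7
after path 6 (8→13→5→9→6→7, push 13): res(3,0)=7
after path 7 (8→13→11→12→2→7, push 2): res(3,0)=7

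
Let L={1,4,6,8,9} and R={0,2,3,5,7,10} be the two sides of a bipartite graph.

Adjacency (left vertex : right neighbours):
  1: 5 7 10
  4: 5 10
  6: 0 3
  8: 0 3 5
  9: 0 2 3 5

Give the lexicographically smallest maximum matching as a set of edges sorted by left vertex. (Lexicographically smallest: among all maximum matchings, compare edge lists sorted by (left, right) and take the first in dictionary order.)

|M| = 5 (so the lex-smallest maximum matching has 5 edges)
process left vertices in ascending order; for each, take the smallest-labelled available neighbour that still permits 5 edges overall, or leave it unmatched if none does
lex-smallest matching: {1-5, 4-10, 6-0, 8-3, 9-2}

Lex-smallest maximum matching: {(1,5), (4,10), (6,0), (8,3), (9,2)}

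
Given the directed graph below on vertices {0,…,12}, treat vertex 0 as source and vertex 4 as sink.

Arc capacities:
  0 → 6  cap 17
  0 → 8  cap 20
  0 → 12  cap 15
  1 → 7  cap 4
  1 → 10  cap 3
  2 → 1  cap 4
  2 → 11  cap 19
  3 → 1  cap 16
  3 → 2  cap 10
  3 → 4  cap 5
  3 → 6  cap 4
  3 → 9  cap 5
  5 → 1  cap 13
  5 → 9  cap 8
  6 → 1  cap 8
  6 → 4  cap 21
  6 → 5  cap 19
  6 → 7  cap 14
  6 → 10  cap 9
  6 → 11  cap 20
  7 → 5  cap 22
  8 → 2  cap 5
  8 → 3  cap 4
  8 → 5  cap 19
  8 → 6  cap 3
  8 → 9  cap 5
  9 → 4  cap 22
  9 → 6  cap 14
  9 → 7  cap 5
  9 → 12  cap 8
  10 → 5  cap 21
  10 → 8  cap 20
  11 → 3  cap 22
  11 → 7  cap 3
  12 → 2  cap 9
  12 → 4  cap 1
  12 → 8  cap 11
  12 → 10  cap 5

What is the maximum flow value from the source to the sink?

Maximum flow value: 45

augment #1: 0→6→4 bottleneck 17, total now 17
augment #2: 0→12→4 bottleneck 1, total now 18
augment #3: 0→8→3→4 bottleneck 4, total now 22
augment #4: 0→8→6→4 bottleneck 3, total now 25
augment #5: 0→8→9→4 bottleneck 5, total now 30
augment #6: 0→8→5→9→4 bottleneck 8, total now 38
augment #7: 0→12→2→11→3→4 bottleneck 1, total now 39
augment #8: 0→12→2→11→3→6→4 bottleneck 1, total now 40
augment #9: 0→12→2→11→3→9→4 bottleneck 5, total now 45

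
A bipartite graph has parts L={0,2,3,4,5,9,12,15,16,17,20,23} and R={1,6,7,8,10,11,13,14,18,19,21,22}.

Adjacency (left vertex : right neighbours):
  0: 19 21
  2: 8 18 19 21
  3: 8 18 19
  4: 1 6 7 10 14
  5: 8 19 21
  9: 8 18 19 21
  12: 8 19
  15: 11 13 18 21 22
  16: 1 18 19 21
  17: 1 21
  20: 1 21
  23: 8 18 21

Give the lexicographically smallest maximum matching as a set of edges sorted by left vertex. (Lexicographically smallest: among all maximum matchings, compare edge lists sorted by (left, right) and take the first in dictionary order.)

|M| = 7 (so the lex-smallest maximum matching has 7 edges)
process left vertices in ascending order; for each, take the smallest-labelled available neighbour that still permits 7 edges overall, or leave it unmatched if none does
lex-smallest matching: {0-19, 2-8, 3-18, 4-6, 5-21, 15-11, 16-1}

Lex-smallest maximum matching: {(0,19), (2,8), (3,18), (4,6), (5,21), (15,11), (16,1)}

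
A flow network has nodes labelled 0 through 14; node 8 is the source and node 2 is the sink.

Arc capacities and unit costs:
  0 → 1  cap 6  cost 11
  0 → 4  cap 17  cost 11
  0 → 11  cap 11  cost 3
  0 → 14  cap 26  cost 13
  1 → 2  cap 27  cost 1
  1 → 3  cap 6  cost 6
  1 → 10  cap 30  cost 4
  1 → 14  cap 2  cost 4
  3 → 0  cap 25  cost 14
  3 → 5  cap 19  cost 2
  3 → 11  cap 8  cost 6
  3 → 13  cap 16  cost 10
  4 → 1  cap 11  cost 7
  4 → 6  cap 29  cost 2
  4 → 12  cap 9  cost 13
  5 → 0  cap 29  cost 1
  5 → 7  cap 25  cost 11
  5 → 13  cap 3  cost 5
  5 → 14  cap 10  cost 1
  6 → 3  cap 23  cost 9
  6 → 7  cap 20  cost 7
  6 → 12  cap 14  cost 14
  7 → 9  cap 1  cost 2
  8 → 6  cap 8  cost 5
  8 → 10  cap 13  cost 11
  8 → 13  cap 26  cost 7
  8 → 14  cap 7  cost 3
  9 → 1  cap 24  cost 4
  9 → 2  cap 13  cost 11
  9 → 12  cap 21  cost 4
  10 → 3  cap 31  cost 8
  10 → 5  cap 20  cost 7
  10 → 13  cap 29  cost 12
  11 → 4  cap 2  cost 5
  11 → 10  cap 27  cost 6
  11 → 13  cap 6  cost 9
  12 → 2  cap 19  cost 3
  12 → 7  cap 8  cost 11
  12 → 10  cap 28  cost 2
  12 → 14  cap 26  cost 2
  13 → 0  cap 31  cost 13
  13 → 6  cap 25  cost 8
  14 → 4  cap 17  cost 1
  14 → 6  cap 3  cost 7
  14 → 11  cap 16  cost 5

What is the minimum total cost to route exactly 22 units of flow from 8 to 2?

Minimum cost for 22 units: 462

shortest-cost path #1: 8→14→4→1→2 push 7 @ unit cost 12 (adds 84)
shortest-cost path #2: 8→6→7→9→1→2 push 1 @ unit cost 19 (adds 19)
shortest-cost path #3: 8→6→12→2 push 7 @ unit cost 22 (adds 154)
shortest-cost path #4: 8→10→5→14→4→1→2 push 4 @ unit cost 28 (adds 112)
shortest-cost path #5: 8→10→5→0→1→2 push 3 @ unit cost 31 (adds 93)
total cost = 462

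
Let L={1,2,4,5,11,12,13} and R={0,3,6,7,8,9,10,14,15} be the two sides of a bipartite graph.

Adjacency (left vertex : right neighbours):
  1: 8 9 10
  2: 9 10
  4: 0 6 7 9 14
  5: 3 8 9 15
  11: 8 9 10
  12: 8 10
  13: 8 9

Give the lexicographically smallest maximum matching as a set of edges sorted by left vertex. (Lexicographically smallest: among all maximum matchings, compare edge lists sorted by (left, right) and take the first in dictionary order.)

Lex-smallest maximum matching: {(1,8), (2,9), (4,0), (5,3), (11,10)}

|M| = 5 (so the lex-smallest maximum matching has 5 edges)
process left vertices in ascending order; for each, take the smallest-labelled available neighbour that still permits 5 edges overall, or leave it unmatched if none does
lex-smallest matching: {1-8, 2-9, 4-0, 5-3, 11-10}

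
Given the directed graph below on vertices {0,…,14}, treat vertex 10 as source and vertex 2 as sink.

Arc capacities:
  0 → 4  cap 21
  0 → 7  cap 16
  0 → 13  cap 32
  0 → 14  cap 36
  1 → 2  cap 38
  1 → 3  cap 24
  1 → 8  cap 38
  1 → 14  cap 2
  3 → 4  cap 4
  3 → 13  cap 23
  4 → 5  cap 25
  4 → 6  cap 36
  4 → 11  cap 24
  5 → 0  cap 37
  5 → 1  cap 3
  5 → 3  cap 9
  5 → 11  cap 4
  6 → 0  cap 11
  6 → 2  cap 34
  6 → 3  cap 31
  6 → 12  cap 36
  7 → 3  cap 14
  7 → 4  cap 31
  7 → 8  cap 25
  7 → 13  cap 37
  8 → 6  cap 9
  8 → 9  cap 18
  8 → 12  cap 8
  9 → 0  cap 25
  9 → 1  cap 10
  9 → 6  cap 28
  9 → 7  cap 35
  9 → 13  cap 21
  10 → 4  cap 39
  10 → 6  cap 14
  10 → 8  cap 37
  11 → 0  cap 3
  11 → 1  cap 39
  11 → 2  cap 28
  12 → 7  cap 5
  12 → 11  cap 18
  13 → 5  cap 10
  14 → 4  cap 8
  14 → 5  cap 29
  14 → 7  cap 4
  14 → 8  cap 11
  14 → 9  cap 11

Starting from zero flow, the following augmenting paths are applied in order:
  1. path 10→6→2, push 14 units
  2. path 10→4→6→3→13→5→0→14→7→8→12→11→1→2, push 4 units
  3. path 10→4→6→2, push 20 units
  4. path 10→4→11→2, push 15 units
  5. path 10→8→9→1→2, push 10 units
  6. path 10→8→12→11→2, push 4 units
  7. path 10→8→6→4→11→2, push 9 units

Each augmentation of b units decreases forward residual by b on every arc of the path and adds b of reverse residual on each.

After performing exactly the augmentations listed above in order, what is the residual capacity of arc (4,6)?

Residual capacity of (4,6): 21

after path 1 (10→6→2, push 14): res(4,6)=36
after path 2 (10→4→6→3→13→5→0→14→7→8→12→11→1→2, push 4): res(4,6)=32
after path 3 (10→4→6→2, push 20): res(4,6)=12
after path 4 (10→4→11→2, push 15): res(4,6)=12
after path 5 (10→8→9→1→2, push 10): res(4,6)=12
after path 6 (10→8→12→11→2, push 4): res(4,6)=12
after path 7 (10→8→6→4→11→2, push 9): res(4,6)=21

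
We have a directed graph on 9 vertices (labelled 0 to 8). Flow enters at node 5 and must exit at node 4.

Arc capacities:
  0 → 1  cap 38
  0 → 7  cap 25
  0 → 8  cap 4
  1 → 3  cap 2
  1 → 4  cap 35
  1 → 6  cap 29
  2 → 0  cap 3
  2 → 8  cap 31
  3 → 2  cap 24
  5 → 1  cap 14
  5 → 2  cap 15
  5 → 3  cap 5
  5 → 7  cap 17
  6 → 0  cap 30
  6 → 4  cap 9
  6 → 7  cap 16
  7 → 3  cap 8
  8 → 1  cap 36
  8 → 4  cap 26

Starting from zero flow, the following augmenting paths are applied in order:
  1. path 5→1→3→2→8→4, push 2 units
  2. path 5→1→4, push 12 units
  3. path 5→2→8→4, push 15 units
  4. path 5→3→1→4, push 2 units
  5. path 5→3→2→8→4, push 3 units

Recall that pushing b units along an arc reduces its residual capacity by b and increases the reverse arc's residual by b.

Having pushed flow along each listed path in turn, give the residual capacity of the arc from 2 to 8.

Residual capacity of (2,8): 11

after path 1 (5→1→3→2→8→4, push 2): res(2,8)=29
after path 2 (5→1→4, push 12): res(2,8)=29
after path 3 (5→2→8→4, push 15): res(2,8)=14
after path 4 (5→3→1→4, push 2): res(2,8)=14
after path 5 (5→3→2→8→4, push 3): res(2,8)=11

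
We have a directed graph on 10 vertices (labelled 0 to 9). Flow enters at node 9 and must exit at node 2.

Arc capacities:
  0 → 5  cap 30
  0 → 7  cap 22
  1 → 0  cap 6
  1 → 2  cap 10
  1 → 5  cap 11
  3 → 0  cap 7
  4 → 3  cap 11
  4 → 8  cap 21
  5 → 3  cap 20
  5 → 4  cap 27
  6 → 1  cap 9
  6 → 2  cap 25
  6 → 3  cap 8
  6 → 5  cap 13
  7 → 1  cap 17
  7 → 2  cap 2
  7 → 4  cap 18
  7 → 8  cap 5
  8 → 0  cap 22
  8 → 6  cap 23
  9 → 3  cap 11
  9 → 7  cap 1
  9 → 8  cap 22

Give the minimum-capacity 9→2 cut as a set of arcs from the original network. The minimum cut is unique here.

augment #1: 9→7→2 push 1
augment #2: 9→8→6→2 push 22
augment #3: 9→3→0→7→2 push 1
augment #4: 9→3→0→7→1→2 push 6
max flow = 30; residual-reachable set from 9 gives S-side
cut edges (S→T): {(3,0), (9,7), (9,8)} total cap 30

Min-cut arcs: {(3,0), (9,7), (9,8)} (total capacity 30)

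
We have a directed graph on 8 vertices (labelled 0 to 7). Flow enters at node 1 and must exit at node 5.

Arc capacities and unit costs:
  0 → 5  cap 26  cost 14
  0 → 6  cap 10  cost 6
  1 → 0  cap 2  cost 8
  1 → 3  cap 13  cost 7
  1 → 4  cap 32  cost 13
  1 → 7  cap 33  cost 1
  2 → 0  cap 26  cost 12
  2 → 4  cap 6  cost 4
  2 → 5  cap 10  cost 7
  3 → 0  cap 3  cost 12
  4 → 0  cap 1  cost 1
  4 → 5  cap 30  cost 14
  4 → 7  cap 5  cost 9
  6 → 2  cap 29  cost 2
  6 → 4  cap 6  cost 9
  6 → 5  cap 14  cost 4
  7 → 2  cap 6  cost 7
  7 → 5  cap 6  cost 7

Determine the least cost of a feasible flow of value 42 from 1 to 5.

Minimum cost for 42 units: 927

shortest-cost path #1: 1→7→5 push 6 @ unit cost 8 (adds 48)
shortest-cost path #2: 1→7→2→5 push 6 @ unit cost 15 (adds 90)
shortest-cost path #3: 1→0→6→5 push 2 @ unit cost 18 (adds 36)
shortest-cost path #4: 1→4→0→6→5 push 1 @ unit cost 24 (adds 24)
shortest-cost path #5: 1→4→5 push 27 @ unit cost 27 (adds 729)
total cost = 927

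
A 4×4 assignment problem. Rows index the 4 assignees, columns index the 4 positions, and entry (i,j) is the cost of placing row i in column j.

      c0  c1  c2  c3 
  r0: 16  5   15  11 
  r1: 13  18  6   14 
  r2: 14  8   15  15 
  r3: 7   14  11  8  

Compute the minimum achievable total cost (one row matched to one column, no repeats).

Minimum assignment cost: 32

optimal assignment: row0→col3 (cost 11), row1→col2 (cost 6), row2→col1 (cost 8), row3→col0 (cost 7)
total = 11 + 6 + 8 + 7 = 32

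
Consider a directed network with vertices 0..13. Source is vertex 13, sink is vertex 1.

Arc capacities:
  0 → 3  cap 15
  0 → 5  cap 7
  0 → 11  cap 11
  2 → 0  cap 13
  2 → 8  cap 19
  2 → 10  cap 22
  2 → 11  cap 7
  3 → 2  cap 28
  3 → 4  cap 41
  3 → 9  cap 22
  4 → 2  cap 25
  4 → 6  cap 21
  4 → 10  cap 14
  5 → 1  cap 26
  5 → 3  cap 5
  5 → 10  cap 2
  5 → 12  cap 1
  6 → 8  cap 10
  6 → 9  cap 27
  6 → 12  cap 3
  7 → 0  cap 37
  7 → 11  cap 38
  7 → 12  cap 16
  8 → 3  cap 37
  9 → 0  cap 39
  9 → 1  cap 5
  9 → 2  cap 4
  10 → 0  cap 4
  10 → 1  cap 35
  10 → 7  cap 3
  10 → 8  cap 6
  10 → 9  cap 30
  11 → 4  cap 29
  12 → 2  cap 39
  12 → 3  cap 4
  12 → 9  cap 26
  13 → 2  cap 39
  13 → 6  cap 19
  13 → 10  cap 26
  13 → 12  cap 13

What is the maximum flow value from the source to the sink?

augment #1: 13→10→1 bottleneck 26, total now 26
augment #2: 13→2→10→1 bottleneck 9, total now 35
augment #3: 13→6→9→1 bottleneck 5, total now 40
augment #4: 13→2→0→5→1 bottleneck 7, total now 47

Maximum flow value: 47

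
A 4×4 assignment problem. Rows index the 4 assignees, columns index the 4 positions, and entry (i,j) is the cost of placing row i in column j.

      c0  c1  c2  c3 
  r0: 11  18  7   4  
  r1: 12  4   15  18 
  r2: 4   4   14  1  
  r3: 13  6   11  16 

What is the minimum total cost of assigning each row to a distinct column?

Minimum assignment cost: 23

optimal assignment: row0→col3 (cost 4), row1→col1 (cost 4), row2→col0 (cost 4), row3→col2 (cost 11)
total = 4 + 4 + 4 + 11 = 23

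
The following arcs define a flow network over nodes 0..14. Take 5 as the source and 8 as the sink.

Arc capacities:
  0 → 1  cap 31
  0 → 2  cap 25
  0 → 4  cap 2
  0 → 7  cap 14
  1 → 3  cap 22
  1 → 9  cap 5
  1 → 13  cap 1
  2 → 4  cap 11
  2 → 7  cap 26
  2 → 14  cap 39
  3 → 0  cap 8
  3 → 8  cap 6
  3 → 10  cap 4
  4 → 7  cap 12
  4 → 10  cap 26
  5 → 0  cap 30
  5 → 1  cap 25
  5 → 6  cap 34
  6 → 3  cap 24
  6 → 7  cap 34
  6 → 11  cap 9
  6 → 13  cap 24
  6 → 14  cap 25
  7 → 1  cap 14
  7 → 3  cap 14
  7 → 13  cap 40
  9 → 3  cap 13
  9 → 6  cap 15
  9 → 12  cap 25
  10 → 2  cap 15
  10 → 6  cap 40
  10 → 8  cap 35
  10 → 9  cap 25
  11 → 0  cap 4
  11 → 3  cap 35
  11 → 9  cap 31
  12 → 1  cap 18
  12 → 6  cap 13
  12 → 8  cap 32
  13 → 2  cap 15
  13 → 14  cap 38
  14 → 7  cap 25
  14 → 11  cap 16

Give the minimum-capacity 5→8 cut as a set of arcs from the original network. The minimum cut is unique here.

augment #1: 5→1→3→8 push 6
augment #2: 5→0→4→10→8 push 2
augment #3: 5→1→3→10→8 push 4
augment #4: 5→1→9→12→8 push 5
augment #5: 5→0→2→4→10→8 push 11
augment #6: 5→6→11→9→12→8 push 9
augment #7: 5→6→14→11→9→12→8 push 11
max flow = 48; residual-reachable set from 5 gives S-side
cut edges (S→T): {(0,4), (2,4), (3,8), (3,10), (9,12)} total cap 48

Min-cut arcs: {(0,4), (2,4), (3,8), (3,10), (9,12)} (total capacity 48)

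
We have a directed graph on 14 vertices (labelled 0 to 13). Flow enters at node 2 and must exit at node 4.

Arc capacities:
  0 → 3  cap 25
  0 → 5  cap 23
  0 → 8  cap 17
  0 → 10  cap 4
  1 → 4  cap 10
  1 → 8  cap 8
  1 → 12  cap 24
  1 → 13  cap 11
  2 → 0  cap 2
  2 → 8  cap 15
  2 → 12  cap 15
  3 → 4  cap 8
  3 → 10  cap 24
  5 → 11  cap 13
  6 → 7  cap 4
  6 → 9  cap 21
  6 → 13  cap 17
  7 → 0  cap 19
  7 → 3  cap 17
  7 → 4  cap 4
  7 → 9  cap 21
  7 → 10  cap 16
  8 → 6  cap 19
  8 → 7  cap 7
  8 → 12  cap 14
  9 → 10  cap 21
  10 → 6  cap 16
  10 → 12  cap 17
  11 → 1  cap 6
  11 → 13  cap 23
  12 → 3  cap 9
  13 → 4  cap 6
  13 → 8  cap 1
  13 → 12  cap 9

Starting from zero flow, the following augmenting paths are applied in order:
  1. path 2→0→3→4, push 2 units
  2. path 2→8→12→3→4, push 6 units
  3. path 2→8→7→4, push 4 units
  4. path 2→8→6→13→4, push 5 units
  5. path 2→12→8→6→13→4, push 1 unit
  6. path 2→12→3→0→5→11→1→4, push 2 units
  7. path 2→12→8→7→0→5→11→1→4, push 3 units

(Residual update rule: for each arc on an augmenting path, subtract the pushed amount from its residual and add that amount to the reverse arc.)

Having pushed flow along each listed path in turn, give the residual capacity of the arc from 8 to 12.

after path 1 (2→0→3→4, push 2): res(8,12)=14
after path 2 (2→8→12→3→4, push 6): res(8,12)=8
after path 3 (2→8→7→4, push 4): res(8,12)=8
after path 4 (2→8→6→13→4, push 5): res(8,12)=8
after path 5 (2→12→8→6→13→4, push 1): res(8,12)=9
after path 6 (2→12→3→0→5→11→1→4, push 2): res(8,12)=9
after path 7 (2→12→8→7→0→5→11→1→4, push 3): res(8,12)=12

Residual capacity of (8,12): 12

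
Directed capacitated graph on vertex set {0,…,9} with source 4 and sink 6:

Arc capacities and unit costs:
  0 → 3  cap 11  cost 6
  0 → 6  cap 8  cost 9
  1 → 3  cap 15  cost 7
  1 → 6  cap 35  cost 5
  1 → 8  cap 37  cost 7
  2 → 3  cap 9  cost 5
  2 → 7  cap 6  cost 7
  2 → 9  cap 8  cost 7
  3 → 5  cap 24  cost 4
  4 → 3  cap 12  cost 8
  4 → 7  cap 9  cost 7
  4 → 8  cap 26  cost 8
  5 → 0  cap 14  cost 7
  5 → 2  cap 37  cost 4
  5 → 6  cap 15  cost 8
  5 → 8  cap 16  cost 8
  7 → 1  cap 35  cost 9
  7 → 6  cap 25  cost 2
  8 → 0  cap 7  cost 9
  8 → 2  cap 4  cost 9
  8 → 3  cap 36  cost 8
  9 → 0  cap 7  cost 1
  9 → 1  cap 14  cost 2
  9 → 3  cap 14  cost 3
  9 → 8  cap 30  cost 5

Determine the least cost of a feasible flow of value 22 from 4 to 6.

shortest-cost path #1: 4→7→6 push 9 @ unit cost 9 (adds 81)
shortest-cost path #2: 4→3→5→6 push 12 @ unit cost 20 (adds 240)
shortest-cost path #3: 4→8→0→6 push 1 @ unit cost 26 (adds 26)
total cost = 347

Minimum cost for 22 units: 347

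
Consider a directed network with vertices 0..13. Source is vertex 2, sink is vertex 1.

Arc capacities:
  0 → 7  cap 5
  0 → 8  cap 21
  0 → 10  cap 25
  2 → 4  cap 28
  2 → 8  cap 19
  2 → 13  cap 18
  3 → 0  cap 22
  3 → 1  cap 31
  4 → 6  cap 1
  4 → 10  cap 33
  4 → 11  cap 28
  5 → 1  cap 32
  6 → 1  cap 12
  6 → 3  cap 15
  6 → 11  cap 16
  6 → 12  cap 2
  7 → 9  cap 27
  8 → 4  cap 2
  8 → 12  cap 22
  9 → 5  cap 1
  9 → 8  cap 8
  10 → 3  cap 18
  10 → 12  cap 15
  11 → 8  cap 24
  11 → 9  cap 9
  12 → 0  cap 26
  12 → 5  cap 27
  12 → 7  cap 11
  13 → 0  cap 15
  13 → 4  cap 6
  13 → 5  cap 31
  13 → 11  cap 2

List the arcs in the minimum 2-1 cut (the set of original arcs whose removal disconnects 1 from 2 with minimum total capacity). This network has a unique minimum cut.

augment #1: 2→4→6→1 push 1
augment #2: 2→13→5→1 push 18
augment #3: 2→4→10→3→1 push 18
augment #4: 2→8→12→5→1 push 14
max flow = 51; residual-reachable set from 2 gives S-side
cut edges (S→T): {(4,6), (5,1), (10,3)} total cap 51

Min-cut arcs: {(4,6), (5,1), (10,3)} (total capacity 51)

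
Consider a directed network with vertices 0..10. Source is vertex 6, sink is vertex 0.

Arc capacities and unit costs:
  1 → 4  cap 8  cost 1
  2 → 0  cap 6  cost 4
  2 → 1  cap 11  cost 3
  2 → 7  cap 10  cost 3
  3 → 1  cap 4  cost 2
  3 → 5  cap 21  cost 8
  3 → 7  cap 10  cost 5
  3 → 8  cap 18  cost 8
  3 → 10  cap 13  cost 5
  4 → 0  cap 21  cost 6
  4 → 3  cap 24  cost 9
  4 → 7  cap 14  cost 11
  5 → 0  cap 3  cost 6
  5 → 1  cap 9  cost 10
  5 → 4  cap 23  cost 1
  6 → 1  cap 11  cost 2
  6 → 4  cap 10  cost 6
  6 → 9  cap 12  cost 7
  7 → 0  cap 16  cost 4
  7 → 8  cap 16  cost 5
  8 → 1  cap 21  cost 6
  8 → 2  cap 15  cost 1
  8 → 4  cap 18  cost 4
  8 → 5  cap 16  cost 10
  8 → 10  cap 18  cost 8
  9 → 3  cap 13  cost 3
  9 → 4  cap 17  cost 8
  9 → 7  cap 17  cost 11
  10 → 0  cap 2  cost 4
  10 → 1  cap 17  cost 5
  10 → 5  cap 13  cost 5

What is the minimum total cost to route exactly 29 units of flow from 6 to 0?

Minimum cost for 29 units: 401

shortest-cost path #1: 6→1→4→0 push 8 @ unit cost 9 (adds 72)
shortest-cost path #2: 6→4→0 push 10 @ unit cost 12 (adds 120)
shortest-cost path #3: 6→9→3→7→0 push 10 @ unit cost 19 (adds 190)
shortest-cost path #4: 6→9→3→10→0 push 1 @ unit cost 19 (adds 19)
total cost = 401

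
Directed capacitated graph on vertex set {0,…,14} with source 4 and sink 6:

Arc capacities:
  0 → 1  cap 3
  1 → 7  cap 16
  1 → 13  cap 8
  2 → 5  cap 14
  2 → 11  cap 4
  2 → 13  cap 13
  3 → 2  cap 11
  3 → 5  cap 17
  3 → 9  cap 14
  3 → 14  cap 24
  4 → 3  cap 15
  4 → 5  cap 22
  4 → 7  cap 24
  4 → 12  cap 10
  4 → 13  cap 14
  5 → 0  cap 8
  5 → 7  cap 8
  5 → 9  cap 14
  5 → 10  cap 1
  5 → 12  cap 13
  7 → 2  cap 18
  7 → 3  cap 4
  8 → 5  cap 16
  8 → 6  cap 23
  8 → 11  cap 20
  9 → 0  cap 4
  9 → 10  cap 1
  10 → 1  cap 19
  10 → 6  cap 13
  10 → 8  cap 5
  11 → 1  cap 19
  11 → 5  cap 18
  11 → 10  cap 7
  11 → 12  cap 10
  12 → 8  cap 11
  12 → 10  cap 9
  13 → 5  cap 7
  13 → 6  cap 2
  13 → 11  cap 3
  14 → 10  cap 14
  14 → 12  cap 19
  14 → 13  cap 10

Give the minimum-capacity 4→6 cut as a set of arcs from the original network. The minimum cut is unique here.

Min-cut arcs: {(10,6), (10,8), (12,8), (13,6)} (total capacity 31)

augment #1: 4→13→6 push 2
augment #2: 4→5→10→6 push 1
augment #3: 4→12→8→6 push 10
augment #4: 4→3→9→10→6 push 1
augment #5: 4→3→14→10→6 push 11
augment #6: 4→5→12→8→6 push 1
augment #7: 4→3→14→10→8→6 push 3
augment #8: 4→5→12→10→8→6 push 2
max flow = 31; residual-reachable set from 4 gives S-side
cut edges (S→T): {(10,6), (10,8), (12,8), (13,6)} total cap 31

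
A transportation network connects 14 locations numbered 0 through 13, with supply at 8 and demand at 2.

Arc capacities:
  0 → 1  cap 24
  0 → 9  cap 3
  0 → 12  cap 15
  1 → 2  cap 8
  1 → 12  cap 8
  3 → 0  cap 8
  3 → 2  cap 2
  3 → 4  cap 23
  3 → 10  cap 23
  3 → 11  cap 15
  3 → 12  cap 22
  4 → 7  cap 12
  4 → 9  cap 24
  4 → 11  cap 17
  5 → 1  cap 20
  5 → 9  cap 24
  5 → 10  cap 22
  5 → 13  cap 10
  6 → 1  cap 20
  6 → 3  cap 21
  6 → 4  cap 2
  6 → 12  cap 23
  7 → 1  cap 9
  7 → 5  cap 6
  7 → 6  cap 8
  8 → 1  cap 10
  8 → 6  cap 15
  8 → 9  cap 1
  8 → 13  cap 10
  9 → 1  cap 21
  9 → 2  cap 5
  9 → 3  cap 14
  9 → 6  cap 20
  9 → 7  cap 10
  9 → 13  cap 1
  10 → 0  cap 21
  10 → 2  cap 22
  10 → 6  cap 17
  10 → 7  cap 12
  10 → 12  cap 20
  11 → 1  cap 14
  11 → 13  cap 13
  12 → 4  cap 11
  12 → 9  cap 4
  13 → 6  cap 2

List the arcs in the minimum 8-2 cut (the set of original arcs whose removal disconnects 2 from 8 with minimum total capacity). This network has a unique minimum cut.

Min-cut arcs: {(8,1), (8,6), (8,9), (13,6)} (total capacity 28)

augment #1: 8→1→2 push 8
augment #2: 8→9→2 push 1
augment #3: 8→6→3→2 push 2
augment #4: 8→1→12→9→2 push 2
augment #5: 8→6→3→10→2 push 13
augment #6: 8→13→6→3→10→2 push 2
max flow = 28; residual-reachable set from 8 gives S-side
cut edges (S→T): {(8,1), (8,6), (8,9), (13,6)} total cap 28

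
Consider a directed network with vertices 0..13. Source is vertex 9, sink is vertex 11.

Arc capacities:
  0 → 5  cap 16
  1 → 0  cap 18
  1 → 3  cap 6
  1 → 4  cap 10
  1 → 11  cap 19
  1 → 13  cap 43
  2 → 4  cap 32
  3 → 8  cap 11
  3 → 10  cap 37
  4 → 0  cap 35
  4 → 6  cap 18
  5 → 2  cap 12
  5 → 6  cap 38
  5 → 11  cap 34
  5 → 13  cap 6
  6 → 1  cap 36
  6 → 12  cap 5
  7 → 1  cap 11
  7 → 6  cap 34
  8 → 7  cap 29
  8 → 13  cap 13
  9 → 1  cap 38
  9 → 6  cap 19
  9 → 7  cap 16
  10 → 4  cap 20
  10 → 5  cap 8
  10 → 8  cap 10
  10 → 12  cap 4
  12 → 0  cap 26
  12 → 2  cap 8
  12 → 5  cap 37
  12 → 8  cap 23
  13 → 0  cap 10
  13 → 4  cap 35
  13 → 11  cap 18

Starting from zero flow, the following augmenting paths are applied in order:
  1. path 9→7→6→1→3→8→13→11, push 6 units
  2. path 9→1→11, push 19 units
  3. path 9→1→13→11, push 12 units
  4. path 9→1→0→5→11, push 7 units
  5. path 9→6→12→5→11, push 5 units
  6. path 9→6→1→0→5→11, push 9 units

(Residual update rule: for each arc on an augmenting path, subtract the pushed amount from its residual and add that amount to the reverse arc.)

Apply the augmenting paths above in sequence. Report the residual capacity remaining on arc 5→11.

after path 1 (9→7→6→1→3→8→13→11, push 6): res(5,11)=34
after path 2 (9→1→11, push 19): res(5,11)=34
after path 3 (9→1→13→11, push 12): res(5,11)=34
after path 4 (9→1→0→5→11, push 7): res(5,11)=27
after path 5 (9→6→12→5→11, push 5): res(5,11)=22
after path 6 (9→6→1→0→5→11, push 9): res(5,11)=13

Residual capacity of (5,11): 13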